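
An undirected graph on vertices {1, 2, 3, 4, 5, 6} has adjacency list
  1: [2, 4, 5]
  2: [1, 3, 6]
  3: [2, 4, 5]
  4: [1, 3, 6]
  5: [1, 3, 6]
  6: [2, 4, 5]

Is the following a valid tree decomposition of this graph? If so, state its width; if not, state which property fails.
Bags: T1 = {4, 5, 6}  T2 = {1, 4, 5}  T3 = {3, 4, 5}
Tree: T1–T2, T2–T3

A tree decomposition must satisfy three properties: every vertex lies in some bag; for every edge, both endpoints lie together in some bag; and for every vertex, the bags containing it form a connected subtree. Here vertex 2 appears in no bag, so the decomposition is invalid.

No — vertex 2 appears in no bag.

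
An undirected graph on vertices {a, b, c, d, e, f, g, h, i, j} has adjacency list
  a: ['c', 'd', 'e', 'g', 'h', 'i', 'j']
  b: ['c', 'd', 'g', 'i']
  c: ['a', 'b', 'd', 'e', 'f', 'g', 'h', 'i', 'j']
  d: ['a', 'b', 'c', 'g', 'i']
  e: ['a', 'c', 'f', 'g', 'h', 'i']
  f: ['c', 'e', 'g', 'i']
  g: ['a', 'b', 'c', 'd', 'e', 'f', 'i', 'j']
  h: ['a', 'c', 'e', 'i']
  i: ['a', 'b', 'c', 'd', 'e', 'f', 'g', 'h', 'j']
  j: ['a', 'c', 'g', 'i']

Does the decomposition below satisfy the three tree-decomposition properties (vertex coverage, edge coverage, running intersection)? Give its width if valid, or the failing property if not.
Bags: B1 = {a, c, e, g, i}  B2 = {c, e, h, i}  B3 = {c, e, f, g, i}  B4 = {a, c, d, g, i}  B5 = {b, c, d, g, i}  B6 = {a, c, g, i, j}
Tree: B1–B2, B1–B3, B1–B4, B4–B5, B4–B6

No — edge (a,h) lies in no bag.

A tree decomposition must satisfy three properties: every vertex lies in some bag; for every edge, both endpoints lie together in some bag; and for every vertex, the bags containing it form a connected subtree. Here edge (a,h) lies in no bag, so the decomposition is invalid.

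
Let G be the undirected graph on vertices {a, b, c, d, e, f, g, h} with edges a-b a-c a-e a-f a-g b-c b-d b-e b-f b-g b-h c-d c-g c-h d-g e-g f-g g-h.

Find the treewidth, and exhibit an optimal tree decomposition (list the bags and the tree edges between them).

Treewidth 3.
Bags: B1 = {b, c, d, g}  B2 = {a, b, c, g}  B3 = {a, b, e, g}  B4 = {b, c, g, h}  B5 = {a, b, f, g}
Tree: B1–B2, B2–B3, B2–B4, B2–B5

Every bag has size at most 4, so the width is 4 − 1 = 3 and tw(G) ≤ 3. Conversely, {a, b, e, g} is a clique of size 4, and the vertices of any clique must share a bag in every tree decomposition; so some bag has ≥ 4 vertices and tw(G) ≥ 3. Combining the bounds, tw(G) = 3.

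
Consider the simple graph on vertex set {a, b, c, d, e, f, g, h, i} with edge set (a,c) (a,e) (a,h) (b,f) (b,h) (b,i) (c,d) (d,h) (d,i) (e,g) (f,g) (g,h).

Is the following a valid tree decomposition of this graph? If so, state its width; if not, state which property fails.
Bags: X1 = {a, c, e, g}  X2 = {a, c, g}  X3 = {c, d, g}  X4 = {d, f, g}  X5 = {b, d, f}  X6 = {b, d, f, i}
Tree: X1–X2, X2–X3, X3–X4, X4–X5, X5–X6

No — vertex h appears in no bag.

A tree decomposition must satisfy three properties: every vertex lies in some bag; for every edge, both endpoints lie together in some bag; and for every vertex, the bags containing it form a connected subtree. Here vertex h appears in no bag, so the decomposition is invalid.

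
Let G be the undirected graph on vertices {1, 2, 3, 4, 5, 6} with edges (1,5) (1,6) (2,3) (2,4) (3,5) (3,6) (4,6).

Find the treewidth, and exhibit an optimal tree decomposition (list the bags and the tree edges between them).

Every bag has size at most 3, so the width is 3 − 1 = 2 and tw(G) ≤ 2. The edges 2–4–6–3–2 form a cycle, so G is not a tree and its treewidth is at least 2. Hence tw(G) = 2 exactly.

Treewidth 2.
One such decomposition:
Bags: B1 = {2, 3, 4}  B2 = {3, 4, 6}  B3 = {3, 5, 6}  B4 = {1, 5, 6}
Tree: B1–B2, B2–B3, B3–B4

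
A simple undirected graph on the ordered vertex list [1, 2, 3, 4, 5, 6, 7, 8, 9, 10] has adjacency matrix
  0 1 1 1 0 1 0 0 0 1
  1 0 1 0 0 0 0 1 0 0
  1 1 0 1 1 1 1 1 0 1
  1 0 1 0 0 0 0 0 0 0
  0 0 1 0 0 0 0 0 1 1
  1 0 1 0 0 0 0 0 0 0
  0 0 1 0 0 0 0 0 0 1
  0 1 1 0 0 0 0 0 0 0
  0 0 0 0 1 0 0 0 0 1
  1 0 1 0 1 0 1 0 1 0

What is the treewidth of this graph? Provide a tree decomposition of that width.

Each bag holds 3 vertices, so the decomposition has width 2, which upper-bounds the treewidth. On the other hand G contains the 3-clique {5, 9, 10}. A clique must lie in a single bag of any decomposition, so no decomposition can have width below 2. The upper and lower bounds meet at 2, so that is the treewidth.

Treewidth 2.
One optimal decomposition is:
Bags: B1 = {3, 7, 10}  B2 = {1, 3, 10}  B3 = {1, 2, 3}  B4 = {1, 3, 6}  B5 = {3, 5, 10}  B6 = {1, 3, 4}  B7 = {2, 3, 8}  B8 = {5, 9, 10}
Tree: B1–B2, B2–B3, B2–B4, B2–B5, B3–B6, B3–B7, B5–B8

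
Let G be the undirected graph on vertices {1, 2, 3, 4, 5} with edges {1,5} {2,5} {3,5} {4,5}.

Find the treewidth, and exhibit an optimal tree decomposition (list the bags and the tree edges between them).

Every bag has size at most 2, so the width is 2 − 1 = 1 and tw(G) ≤ 1. G has an edge, so its treewidth is at least 1. Combining the bounds, tw(G) = 1.

Treewidth 1.
One such decomposition:
Bags: B1 = {3, 5}  B2 = {2, 5}  B3 = {4, 5}  B4 = {1, 5}
Tree: B1–B2, B1–B3, B1–B4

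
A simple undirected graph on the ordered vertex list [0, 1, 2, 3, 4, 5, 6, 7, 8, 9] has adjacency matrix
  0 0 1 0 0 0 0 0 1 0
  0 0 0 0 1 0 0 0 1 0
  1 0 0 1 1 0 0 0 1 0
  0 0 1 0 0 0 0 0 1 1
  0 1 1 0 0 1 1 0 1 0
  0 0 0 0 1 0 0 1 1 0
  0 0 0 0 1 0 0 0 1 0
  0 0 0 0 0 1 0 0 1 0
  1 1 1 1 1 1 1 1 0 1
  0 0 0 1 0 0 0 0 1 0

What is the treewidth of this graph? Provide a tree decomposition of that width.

Every bag has size at most 3, so the width is 3 − 1 = 2 and tw(G) ≤ 2. For the lower bound, the 3 vertices {0, 2, 8} are pairwise adjacent, and any tree decomposition puts a clique entirely inside one bag — forcing width ≥ 2. Therefore the treewidth is 2.

Treewidth 2.
One such decomposition:
Bags: B1 = {1, 4, 8}  B2 = {2, 4, 8}  B3 = {0, 2, 8}  B4 = {4, 6, 8}  B5 = {2, 3, 8}  B6 = {4, 5, 8}  B7 = {5, 7, 8}  B8 = {3, 8, 9}
Tree: B1–B2, B2–B3, B2–B4, B3–B5, B4–B6, B6–B7, B5–B8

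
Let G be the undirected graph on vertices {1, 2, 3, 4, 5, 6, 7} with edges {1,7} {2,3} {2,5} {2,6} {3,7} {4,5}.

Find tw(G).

1

A width-1 tree decomposition is:
Bags: B1 = {2, 3}  B2 = {2, 6}  B3 = {3, 7}  B4 = {2, 5}  B5 = {1, 7}  B6 = {4, 5}
Tree: B1–B2, B1–B3, B1–B4, B3–B5, B4–B6
Each bag holds 2 vertices, so the decomposition has width 1, which upper-bounds the treewidth. Since G has at least one edge (e.g. 3–2), it is not an edgeless graph, so tw(G) ≥ 1. Combining the bounds, tw(G) = 1.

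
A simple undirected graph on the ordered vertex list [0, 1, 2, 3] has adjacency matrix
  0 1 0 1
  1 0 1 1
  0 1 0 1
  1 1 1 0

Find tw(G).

A width-2 tree decomposition is:
Bags: B1 = {1, 2, 3}  B2 = {0, 1, 3}
Tree: B1–B2
Every bag has size at most 3, so the width is 3 − 1 = 2 and tw(G) ≤ 2. Conversely, {0, 1, 3} is a clique of size 3, and the vertices of any clique must share a bag in every tree decomposition; so some bag has ≥ 3 vertices and tw(G) ≥ 2. The upper and lower bounds meet at 2, so that is the treewidth.

2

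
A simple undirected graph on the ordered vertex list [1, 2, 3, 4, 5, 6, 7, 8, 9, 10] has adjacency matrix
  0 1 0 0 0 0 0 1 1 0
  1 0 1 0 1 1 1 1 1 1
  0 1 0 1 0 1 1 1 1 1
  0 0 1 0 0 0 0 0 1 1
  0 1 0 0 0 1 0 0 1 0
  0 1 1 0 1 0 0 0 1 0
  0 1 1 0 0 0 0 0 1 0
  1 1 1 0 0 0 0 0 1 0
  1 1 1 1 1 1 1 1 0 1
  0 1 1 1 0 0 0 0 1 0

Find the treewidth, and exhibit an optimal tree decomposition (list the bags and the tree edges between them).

Treewidth 3.
One optimal decomposition is:
Bags: B1 = {2, 3, 7, 9}  B2 = {2, 3, 9, 10}  B3 = {2, 3, 8, 9}  B4 = {2, 3, 6, 9}  B5 = {1, 2, 8, 9}  B6 = {3, 4, 9, 10}  B7 = {2, 5, 6, 9}
Tree: B1–B2, B2–B3, B3–B4, B3–B5, B2–B6, B4–B7

The largest bag has 4 vertices, giving width 3; this decomposition certifies tw(G) ≤ 3. Conversely, {1, 2, 8, 9} is a clique of size 4, and the vertices of any clique must share a bag in every tree decomposition; so some bag has ≥ 4 vertices and tw(G) ≥ 3. Therefore the treewidth is 3.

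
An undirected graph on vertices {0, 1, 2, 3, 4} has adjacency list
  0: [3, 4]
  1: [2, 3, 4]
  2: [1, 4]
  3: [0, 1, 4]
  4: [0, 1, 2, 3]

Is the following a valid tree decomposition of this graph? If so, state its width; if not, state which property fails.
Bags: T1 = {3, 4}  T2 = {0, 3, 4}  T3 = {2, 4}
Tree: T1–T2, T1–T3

A tree decomposition must satisfy three properties: every vertex lies in some bag; for every edge, both endpoints lie together in some bag; and for every vertex, the bags containing it form a connected subtree. Here vertex 1 appears in no bag, so the decomposition is invalid.

No — vertex 1 appears in no bag.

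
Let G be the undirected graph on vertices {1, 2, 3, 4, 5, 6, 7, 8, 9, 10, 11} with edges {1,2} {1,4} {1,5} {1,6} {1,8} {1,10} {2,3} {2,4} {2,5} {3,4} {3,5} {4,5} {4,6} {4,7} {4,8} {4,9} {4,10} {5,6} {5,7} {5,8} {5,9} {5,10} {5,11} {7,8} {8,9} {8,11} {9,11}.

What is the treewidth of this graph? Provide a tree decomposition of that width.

Treewidth 3.
One optimal decomposition is:
Bags: B1 = {4, 5, 8, 9}  B2 = {4, 5, 7, 8}  B3 = {1, 4, 5, 8}  B4 = {5, 8, 9, 11}  B5 = {1, 2, 4, 5}  B6 = {1, 4, 5, 10}  B7 = {1, 4, 5, 6}  B8 = {2, 3, 4, 5}
Tree: B1–B2, B1–B3, B1–B4, B3–B5, B5–B6, B6–B7, B5–B8

Each bag holds 4 vertices, so the decomposition has width 3, which upper-bounds the treewidth. Conversely, {5, 8, 9, 11} is a clique of size 4, and the vertices of any clique must share a bag in every tree decomposition; so some bag has ≥ 4 vertices and tw(G) ≥ 3. Combining the bounds, tw(G) = 3.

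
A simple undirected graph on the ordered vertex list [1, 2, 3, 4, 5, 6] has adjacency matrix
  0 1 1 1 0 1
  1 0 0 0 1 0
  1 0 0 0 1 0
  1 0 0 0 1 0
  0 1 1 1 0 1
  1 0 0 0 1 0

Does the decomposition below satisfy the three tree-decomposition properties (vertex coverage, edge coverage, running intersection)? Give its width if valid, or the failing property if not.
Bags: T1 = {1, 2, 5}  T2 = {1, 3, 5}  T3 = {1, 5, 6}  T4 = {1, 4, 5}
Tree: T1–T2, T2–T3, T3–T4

Yes; width 2.

Vertex coverage: the bags together contain {1, 2, 3, 4, 5, 6}, the full vertex set. Edge coverage: each edge of G has both endpoints in at least one bag. Running intersection: for every vertex, the bags containing it form a connected subtree. All three properties hold, so this is a valid tree decomposition of width max|bag| − 1 = 2, and hence tw(G) ≤ 2.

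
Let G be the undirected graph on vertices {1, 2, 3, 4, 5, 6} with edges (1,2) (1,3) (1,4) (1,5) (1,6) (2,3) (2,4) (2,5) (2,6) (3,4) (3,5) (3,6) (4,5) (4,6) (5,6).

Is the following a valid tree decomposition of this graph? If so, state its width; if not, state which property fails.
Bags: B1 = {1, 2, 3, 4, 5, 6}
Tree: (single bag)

Yes; width 5.

Vertex coverage: the bags together contain {1, 2, 3, 4, 5, 6}, the full vertex set. Edge coverage: each edge of G has both endpoints in at least one bag. Running intersection: for every vertex, the bags containing it form a connected subtree. All three properties hold, so this is a valid tree decomposition of width max|bag| − 1 = 5, and hence tw(G) ≤ 5.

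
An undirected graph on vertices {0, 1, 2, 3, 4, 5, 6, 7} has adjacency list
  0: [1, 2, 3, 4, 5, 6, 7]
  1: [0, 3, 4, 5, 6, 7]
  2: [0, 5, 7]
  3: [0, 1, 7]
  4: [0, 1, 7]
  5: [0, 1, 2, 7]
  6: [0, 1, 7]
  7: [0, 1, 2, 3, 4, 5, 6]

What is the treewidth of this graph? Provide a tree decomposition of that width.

The largest bag has 4 vertices, giving width 3; this decomposition certifies tw(G) ≤ 3. For the lower bound, the 4 vertices {0, 1, 3, 7} are pairwise adjacent, and any tree decomposition puts a clique entirely inside one bag — forcing width ≥ 3. Therefore the treewidth is 3.

Treewidth 3.
One optimal decomposition is:
Bags: B1 = {0, 1, 5, 7}  B2 = {0, 1, 4, 7}  B3 = {0, 1, 3, 7}  B4 = {0, 2, 5, 7}  B5 = {0, 1, 6, 7}
Tree: B1–B2, B2–B3, B1–B4, B3–B5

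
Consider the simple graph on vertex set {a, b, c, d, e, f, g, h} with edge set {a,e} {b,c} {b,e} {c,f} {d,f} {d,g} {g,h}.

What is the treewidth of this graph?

1

A width-1 tree decomposition is:
Bags: B1 = {a, e}  B2 = {b, e}  B3 = {b, c}  B4 = {c, f}  B5 = {d, f}  B6 = {d, g}  B7 = {g, h}
Tree: B1–B2, B2–B3, B3–B4, B4–B5, B5–B6, B6–B7
The largest bag has 2 vertices, giving width 1; this decomposition certifies tw(G) ≤ 1. Any graph with an edge has treewidth ≥ 1, and G has the edge a–e. Hence tw(G) = 1 exactly.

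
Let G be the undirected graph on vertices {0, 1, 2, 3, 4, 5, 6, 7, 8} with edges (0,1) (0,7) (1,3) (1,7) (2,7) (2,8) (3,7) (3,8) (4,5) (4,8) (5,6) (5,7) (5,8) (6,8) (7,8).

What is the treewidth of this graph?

A width-2 tree decomposition is:
Bags: B1 = {3, 7, 8}  B2 = {2, 7, 8}  B3 = {1, 3, 7}  B4 = {5, 7, 8}  B5 = {5, 6, 8}  B6 = {4, 5, 8}  B7 = {0, 1, 7}
Tree: B1–B2, B1–B3, B2–B4, B4–B5, B4–B6, B3–B7
Each bag holds 3 vertices, so the decomposition has width 2, which upper-bounds the treewidth. Conversely, {4, 5, 8} is a clique of size 3, and the vertices of any clique must share a bag in every tree decomposition; so some bag has ≥ 3 vertices and tw(G) ≥ 2. Combining the bounds, tw(G) = 2.

2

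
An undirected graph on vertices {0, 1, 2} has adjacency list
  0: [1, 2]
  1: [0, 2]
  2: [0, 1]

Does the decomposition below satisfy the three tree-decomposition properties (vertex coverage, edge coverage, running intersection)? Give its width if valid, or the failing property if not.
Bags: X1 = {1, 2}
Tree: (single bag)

A tree decomposition must satisfy three properties: every vertex lies in some bag; for every edge, both endpoints lie together in some bag; and for every vertex, the bags containing it form a connected subtree. Here vertex 0 appears in no bag, so the decomposition is invalid.

No — vertex 0 appears in no bag.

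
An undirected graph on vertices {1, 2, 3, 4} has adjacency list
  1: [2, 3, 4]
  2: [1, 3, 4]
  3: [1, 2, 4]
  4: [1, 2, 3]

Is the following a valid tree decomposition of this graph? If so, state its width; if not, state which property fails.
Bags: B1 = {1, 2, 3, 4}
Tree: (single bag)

Yes; width 3.

Checking the three conditions: (i) the bags cover all of {1, 2, 3, 4}; (ii) for each edge, some bag contains both endpoints; (iii) the bags containing any fixed vertex form a subtree. All hold, so the decomposition is valid with width 4 − 1 = 3.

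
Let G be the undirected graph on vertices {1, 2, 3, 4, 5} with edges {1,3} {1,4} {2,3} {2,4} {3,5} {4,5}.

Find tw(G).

2

A width-2 tree decomposition is:
Bags: B1 = {3, 4, 5}  B2 = {2, 3, 4}  B3 = {1, 3, 4}
Tree: B1–B2, B2–B3
Every bag has size at most 3, so the width is 3 − 1 = 2 and tw(G) ≤ 2. Since 4–5–3–2–4 is a cycle in G, G is not acyclic. Forests are exactly the graphs of treewidth ≤ 1, so tw(G) ≥ 2. Combining the bounds, tw(G) = 2.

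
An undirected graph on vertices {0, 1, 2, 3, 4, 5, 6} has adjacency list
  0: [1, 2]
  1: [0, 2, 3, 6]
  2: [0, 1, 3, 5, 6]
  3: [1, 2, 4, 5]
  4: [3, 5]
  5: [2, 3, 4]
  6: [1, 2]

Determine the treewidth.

2

A width-2 tree decomposition is:
Bags: B1 = {1, 2, 3}  B2 = {0, 1, 2}  B3 = {2, 3, 5}  B4 = {3, 4, 5}  B5 = {1, 2, 6}
Tree: B1–B2, B1–B3, B3–B4, B2–B5
Each bag holds 3 vertices, so the decomposition has width 2, which upper-bounds the treewidth. On the other hand G contains the 3-clique {0, 1, 2}. A clique must lie in a single bag of any decomposition, so no decomposition can have width below 2. Combining the bounds, tw(G) = 2.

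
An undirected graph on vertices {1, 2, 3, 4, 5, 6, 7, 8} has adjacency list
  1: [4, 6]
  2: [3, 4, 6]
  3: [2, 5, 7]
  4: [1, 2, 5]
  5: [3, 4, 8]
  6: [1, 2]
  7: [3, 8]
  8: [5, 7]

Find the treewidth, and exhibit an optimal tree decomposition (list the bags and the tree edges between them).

Treewidth 2.
One such decomposition:
Bags: B1 = {5, 7, 8}  B2 = {3, 5, 7}  B3 = {3, 4, 5}  B4 = {2, 3, 4}  B5 = {1, 2, 4}  B6 = {1, 2, 6}
Tree: B1–B2, B2–B3, B3–B4, B4–B5, B5–B6

Every bag has size at most 3, so the width is 3 − 1 = 2 and tw(G) ≤ 2. The edges 8–7–3–5–8 form a cycle, so G is not a tree and its treewidth is at least 2. Combining the bounds, tw(G) = 2.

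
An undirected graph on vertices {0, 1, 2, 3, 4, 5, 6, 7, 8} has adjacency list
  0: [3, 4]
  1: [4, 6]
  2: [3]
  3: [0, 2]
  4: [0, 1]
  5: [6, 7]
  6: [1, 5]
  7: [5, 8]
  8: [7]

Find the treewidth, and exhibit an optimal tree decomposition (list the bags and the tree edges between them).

The largest bag has 2 vertices, giving width 1; this decomposition certifies tw(G) ≤ 1. Since G has at least one edge (e.g. 2–3), it is not an edgeless graph, so tw(G) ≥ 1. The upper and lower bounds meet at 1, so that is the treewidth.

Treewidth 1.
One optimal decomposition is:
Bags: B1 = {2, 3}  B2 = {0, 3}  B3 = {0, 4}  B4 = {1, 4}  B5 = {1, 6}  B6 = {5, 6}  B7 = {5, 7}  B8 = {7, 8}
Tree: B1–B2, B2–B3, B3–B4, B4–B5, B5–B6, B6–B7, B7–B8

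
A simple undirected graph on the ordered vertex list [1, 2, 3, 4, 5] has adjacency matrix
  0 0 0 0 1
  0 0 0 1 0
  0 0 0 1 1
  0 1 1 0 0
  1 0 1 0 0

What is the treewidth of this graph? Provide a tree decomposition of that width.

Every bag has size at most 2, so the width is 2 − 1 = 1 and tw(G) ≤ 1. G has an edge, so its treewidth is at least 1. Hence tw(G) = 1 exactly.

Treewidth 1.
Bags: B1 = {3, 5}  B2 = {3, 4}  B3 = {2, 4}  B4 = {1, 5}
Tree: B1–B2, B2–B3, B1–B4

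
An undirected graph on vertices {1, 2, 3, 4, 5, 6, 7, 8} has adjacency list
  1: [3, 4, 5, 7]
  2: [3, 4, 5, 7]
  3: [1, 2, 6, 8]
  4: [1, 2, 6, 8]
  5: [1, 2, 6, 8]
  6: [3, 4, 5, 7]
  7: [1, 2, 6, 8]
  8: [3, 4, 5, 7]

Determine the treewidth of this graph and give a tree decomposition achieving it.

Treewidth 4.
One such decomposition:
Bags: B1 = {1, 2, 6, 7, 8}  B2 = {1, 2, 5, 6, 8}  B3 = {1, 2, 3, 6, 8}  B4 = {1, 2, 4, 6, 8}
Tree: B1–B2, B2–B3, B3–B4

Each bag holds 5 vertices, so the decomposition has width 4, which upper-bounds the treewidth. For the lower bound: the 5 vertex sets {2,7}, {5,6}, {1,3}, {8}, {4} are disjoint, each induces a connected subgraph, and every pair is joined by at least one edge of G. Contracting each set to a single vertex therefore yields K_{5} as a minor, and since treewidth is minor-monotone, tw(G) ≥ tw(K_{5}) = 4. Hence tw(G) = 4 exactly.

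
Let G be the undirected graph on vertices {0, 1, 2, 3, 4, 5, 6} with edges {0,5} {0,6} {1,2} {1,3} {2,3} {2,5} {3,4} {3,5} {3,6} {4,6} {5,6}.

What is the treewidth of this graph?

2

A width-2 tree decomposition is:
Bags: B1 = {3, 5, 6}  B2 = {2, 3, 5}  B3 = {3, 4, 6}  B4 = {0, 5, 6}  B5 = {1, 2, 3}
Tree: B1–B2, B1–B3, B1–B4, B2–B5
The largest bag has 3 vertices, giving width 2; this decomposition certifies tw(G) ≤ 2. Conversely, {0, 5, 6} is a clique of size 3, and the vertices of any clique must share a bag in every tree decomposition; so some bag has ≥ 3 vertices and tw(G) ≥ 2. Therefore the treewidth is 2.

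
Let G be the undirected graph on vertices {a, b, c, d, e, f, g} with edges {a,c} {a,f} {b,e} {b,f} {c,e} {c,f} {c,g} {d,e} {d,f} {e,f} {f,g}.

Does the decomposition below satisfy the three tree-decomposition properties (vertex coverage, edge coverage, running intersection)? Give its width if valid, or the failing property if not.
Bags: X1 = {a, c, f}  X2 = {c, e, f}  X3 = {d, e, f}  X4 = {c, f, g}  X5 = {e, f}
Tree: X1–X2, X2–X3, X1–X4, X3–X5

A tree decomposition must satisfy three properties: every vertex lies in some bag; for every edge, both endpoints lie together in some bag; and for every vertex, the bags containing it form a connected subtree. Here vertex b appears in no bag, so the decomposition is invalid.

No — vertex b appears in no bag.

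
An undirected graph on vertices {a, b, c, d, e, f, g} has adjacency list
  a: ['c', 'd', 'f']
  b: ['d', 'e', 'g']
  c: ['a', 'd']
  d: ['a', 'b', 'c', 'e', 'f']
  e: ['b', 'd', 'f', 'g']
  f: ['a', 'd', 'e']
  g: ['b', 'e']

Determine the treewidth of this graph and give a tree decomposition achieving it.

Each bag holds 3 vertices, so the decomposition has width 2, which upper-bounds the treewidth. Conversely, {a, c, d} is a clique of size 3, and the vertices of any clique must share a bag in every tree decomposition; so some bag has ≥ 3 vertices and tw(G) ≥ 2. The upper and lower bounds meet at 2, so that is the treewidth.

Treewidth 2.
Bags: B1 = {d, e, f}  B2 = {a, d, f}  B3 = {a, c, d}  B4 = {b, d, e}  B5 = {b, e, g}
Tree: B1–B2, B2–B3, B1–B4, B4–B5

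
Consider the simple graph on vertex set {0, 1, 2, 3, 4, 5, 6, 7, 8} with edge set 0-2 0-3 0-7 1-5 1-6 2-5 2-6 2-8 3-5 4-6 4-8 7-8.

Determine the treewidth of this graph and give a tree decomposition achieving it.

The largest bag has 4 vertices, giving width 3; this decomposition certifies tw(G) ≤ 3. For the lower bound: the 4 vertex sets {4,7,8}, {0}, {2}, {1,3,5,6} are disjoint, each induces a connected subgraph, and every pair is joined by at least one edge of G. Contracting each set to a single vertex therefore yields K_{4} as a minor, and since treewidth is minor-monotone, tw(G) ≥ tw(K_{4}) = 3. Combining the bounds, tw(G) = 3.

Treewidth 3.
One optimal decomposition is:
Bags: B1 = {0, 4, 7, 8}  B2 = {0, 2, 4, 8}  B3 = {0, 2, 4, 6}  B4 = {0, 2, 3, 6}  B5 = {2, 3, 5, 6}  B6 = {1, 3, 5, 6}
Tree: B1–B2, B2–B3, B3–B4, B4–B5, B5–B6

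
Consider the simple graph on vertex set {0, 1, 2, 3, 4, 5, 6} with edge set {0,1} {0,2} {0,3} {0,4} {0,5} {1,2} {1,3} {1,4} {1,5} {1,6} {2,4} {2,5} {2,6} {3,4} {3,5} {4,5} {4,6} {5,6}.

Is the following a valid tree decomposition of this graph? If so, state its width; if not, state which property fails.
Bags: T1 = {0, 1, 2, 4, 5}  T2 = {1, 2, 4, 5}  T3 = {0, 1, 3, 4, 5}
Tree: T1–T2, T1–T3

A tree decomposition must satisfy three properties: every vertex lies in some bag; for every edge, both endpoints lie together in some bag; and for every vertex, the bags containing it form a connected subtree. Here vertex 6 appears in no bag, so the decomposition is invalid.

No — vertex 6 appears in no bag.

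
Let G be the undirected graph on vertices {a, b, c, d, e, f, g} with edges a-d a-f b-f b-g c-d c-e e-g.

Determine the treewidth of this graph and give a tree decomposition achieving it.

Treewidth 2.
One such decomposition:
Bags: B1 = {c, e, g}  B2 = {c, d, g}  B3 = {a, d, g}  B4 = {a, f, g}  B5 = {b, f, g}
Tree: B1–B2, B2–B3, B3–B4, B4–B5

Every bag has size at most 3, so the width is 3 − 1 = 2 and tw(G) ≤ 2. Since g–e–c–d–a–f–b–g is a cycle in G, G is not acyclic. Forests are exactly the graphs of treewidth ≤ 1, so tw(G) ≥ 2. Combining the bounds, tw(G) = 2.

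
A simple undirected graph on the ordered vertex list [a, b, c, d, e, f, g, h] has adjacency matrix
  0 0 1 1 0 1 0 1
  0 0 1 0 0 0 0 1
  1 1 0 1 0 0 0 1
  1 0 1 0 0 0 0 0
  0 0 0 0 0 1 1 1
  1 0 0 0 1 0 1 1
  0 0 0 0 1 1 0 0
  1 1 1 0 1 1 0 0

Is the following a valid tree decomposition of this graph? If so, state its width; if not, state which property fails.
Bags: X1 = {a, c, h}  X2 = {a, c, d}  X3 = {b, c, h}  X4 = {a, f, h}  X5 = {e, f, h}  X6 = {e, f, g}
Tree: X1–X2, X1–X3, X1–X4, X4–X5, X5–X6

Yes; width 2.

Vertex coverage: the bags together contain {a, b, c, d, e, f, g, h}, the full vertex set. Edge coverage: each edge of G has both endpoints in at least one bag. Running intersection: for every vertex, the bags containing it form a connected subtree. All three properties hold, so this is a valid tree decomposition of width max|bag| − 1 = 2, and hence tw(G) ≤ 2.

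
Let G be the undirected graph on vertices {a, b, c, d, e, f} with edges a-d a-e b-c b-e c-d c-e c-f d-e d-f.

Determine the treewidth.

2

A width-2 tree decomposition is:
Bags: B1 = {c, d, e}  B2 = {b, c, e}  B3 = {c, d, f}  B4 = {a, d, e}
Tree: B1–B2, B1–B3, B1–B4
Every bag has size at most 3, so the width is 3 − 1 = 2 and tw(G) ≤ 2. Conversely, {c, d, e} is a clique of size 3, and the vertices of any clique must share a bag in every tree decomposition; so some bag has ≥ 3 vertices and tw(G) ≥ 2. Combining the bounds, tw(G) = 2.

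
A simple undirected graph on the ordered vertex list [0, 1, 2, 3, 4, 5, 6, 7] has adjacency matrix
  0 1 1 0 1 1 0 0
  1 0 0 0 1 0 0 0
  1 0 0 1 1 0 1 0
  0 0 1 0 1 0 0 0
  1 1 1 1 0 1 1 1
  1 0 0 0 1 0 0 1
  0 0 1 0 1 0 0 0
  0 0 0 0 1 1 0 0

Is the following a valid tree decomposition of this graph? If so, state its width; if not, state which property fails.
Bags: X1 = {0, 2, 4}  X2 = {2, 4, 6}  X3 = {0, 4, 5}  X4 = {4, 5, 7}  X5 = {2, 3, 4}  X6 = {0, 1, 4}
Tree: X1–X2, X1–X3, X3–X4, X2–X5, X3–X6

Every vertex of G appears in some bag (union = {0, 1, 2, 3, 4, 5, 6, 7}); every edge is covered by a bag; and for each vertex v the set of bags containing v is connected in the bag tree. The decomposition is therefore valid. The largest bag has 3 vertices, so the width is 2.

Yes; width 2.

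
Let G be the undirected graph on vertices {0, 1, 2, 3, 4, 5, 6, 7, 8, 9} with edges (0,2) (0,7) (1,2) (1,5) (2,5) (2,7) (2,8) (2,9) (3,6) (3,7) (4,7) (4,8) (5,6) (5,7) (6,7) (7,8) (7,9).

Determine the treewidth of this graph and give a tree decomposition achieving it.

Treewidth 2.
Bags: B1 = {2, 7, 9}  B2 = {2, 5, 7}  B3 = {5, 6, 7}  B4 = {2, 7, 8}  B5 = {4, 7, 8}  B6 = {1, 2, 5}  B7 = {3, 6, 7}  B8 = {0, 2, 7}
Tree: B1–B2, B2–B3, B2–B4, B4–B5, B2–B6, B3–B7, B1–B8

Every bag has size at most 3, so the width is 3 − 1 = 2 and tw(G) ≤ 2. Conversely, {1, 2, 5} is a clique of size 3, and the vertices of any clique must share a bag in every tree decomposition; so some bag has ≥ 3 vertices and tw(G) ≥ 2. Combining the bounds, tw(G) = 2.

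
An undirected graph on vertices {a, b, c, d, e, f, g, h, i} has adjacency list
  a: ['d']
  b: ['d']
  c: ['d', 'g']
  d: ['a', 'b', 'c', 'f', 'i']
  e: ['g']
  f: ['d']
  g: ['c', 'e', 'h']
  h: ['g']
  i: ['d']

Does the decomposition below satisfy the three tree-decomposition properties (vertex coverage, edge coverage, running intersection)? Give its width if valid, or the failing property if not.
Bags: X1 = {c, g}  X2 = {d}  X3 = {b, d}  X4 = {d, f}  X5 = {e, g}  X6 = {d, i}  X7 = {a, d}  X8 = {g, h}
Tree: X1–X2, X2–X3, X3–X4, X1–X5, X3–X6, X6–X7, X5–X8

No — edge (c,d) lies in no bag.

A tree decomposition must satisfy three properties: every vertex lies in some bag; for every edge, both endpoints lie together in some bag; and for every vertex, the bags containing it form a connected subtree. Here edge (c,d) lies in no bag, so the decomposition is invalid.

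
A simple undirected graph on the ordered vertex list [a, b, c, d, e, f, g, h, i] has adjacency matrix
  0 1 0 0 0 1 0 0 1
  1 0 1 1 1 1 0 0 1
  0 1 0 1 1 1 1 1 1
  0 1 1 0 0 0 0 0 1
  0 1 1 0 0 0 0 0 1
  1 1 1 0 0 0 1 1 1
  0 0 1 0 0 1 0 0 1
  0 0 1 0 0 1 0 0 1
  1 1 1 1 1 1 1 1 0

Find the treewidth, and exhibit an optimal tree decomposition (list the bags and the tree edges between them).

Every bag has size at most 4, so the width is 4 − 1 = 3 and tw(G) ≤ 3. For the lower bound, the 4 vertices {b, c, d, i} are pairwise adjacent, and any tree decomposition puts a clique entirely inside one bag — forcing width ≥ 3. Hence tw(G) = 3 exactly.

Treewidth 3.
One optimal decomposition is:
Bags: B1 = {b, c, f, i}  B2 = {b, c, d, i}  B3 = {a, b, f, i}  B4 = {b, c, e, i}  B5 = {c, f, g, i}  B6 = {c, f, h, i}
Tree: B1–B2, B1–B3, B1–B4, B1–B5, B1–B6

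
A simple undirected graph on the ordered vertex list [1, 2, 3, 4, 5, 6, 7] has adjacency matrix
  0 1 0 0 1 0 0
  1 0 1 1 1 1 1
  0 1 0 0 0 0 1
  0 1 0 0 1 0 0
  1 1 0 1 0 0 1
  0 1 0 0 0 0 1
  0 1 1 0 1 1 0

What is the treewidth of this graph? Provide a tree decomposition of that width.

The largest bag has 3 vertices, giving width 2; this decomposition certifies tw(G) ≤ 2. For the lower bound, the 3 vertices {2, 3, 7} are pairwise adjacent, and any tree decomposition puts a clique entirely inside one bag — forcing width ≥ 2. Hence tw(G) = 2 exactly.

Treewidth 2.
Bags: B1 = {1, 2, 5}  B2 = {2, 4, 5}  B3 = {2, 5, 7}  B4 = {2, 3, 7}  B5 = {2, 6, 7}
Tree: B1–B2, B2–B3, B3–B4, B4–B5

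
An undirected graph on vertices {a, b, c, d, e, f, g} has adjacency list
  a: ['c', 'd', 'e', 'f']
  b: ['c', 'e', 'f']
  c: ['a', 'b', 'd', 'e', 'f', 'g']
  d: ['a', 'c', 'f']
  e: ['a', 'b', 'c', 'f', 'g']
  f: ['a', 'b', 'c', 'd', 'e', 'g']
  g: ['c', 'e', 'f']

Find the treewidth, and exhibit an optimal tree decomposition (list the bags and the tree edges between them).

Treewidth 3.
One such decomposition:
Bags: B1 = {b, c, e, f}  B2 = {a, c, e, f}  B3 = {c, e, f, g}  B4 = {a, c, d, f}
Tree: B1–B2, B2–B3, B2–B4

The largest bag has 4 vertices, giving width 3; this decomposition certifies tw(G) ≤ 3. For the lower bound, the 4 vertices {a, c, d, f} are pairwise adjacent, and any tree decomposition puts a clique entirely inside one bag — forcing width ≥ 3. Therefore the treewidth is 3.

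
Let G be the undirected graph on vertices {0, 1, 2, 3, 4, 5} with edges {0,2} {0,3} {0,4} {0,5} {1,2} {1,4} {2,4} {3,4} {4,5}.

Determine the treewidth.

2

A width-2 tree decomposition is:
Bags: B1 = {0, 2, 4}  B2 = {0, 3, 4}  B3 = {0, 4, 5}  B4 = {1, 2, 4}
Tree: B1–B2, B2–B3, B1–B4
Each bag holds 3 vertices, so the decomposition has width 2, which upper-bounds the treewidth. On the other hand G contains the 3-clique {0, 2, 4}. A clique must lie in a single bag of any decomposition, so no decomposition can have width below 2. The upper and lower bounds meet at 2, so that is the treewidth.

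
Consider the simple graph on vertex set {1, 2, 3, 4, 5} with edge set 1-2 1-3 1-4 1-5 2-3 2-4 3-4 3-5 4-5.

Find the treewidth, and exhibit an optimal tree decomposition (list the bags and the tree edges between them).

Treewidth 3.
One optimal decomposition is:
Bags: B1 = {1, 3, 4, 5}  B2 = {1, 2, 3, 4}
Tree: B1–B2

Each bag holds 4 vertices, so the decomposition has width 3, which upper-bounds the treewidth. Conversely, {1, 2, 3, 4} is a clique of size 4, and the vertices of any clique must share a bag in every tree decomposition; so some bag has ≥ 4 vertices and tw(G) ≥ 3. The upper and lower bounds meet at 3, so that is the treewidth.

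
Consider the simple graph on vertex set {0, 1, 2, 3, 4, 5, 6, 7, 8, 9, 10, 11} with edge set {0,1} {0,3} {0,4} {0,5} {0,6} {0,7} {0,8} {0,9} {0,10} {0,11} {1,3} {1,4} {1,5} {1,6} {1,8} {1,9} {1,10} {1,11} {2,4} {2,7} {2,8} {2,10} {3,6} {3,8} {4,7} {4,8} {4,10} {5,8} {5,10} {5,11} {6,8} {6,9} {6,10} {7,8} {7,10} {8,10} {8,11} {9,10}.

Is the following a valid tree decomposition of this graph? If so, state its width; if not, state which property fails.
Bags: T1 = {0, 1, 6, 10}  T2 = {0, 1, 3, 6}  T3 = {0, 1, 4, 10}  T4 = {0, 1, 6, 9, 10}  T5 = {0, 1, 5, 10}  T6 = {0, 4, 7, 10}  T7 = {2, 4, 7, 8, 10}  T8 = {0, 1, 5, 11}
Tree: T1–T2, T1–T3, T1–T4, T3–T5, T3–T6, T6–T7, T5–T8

A tree decomposition must satisfy three properties: every vertex lies in some bag; for every edge, both endpoints lie together in some bag; and for every vertex, the bags containing it form a connected subtree. Here edge (8,0) lies in no bag, so the decomposition is invalid.

No — edge (8,0) lies in no bag.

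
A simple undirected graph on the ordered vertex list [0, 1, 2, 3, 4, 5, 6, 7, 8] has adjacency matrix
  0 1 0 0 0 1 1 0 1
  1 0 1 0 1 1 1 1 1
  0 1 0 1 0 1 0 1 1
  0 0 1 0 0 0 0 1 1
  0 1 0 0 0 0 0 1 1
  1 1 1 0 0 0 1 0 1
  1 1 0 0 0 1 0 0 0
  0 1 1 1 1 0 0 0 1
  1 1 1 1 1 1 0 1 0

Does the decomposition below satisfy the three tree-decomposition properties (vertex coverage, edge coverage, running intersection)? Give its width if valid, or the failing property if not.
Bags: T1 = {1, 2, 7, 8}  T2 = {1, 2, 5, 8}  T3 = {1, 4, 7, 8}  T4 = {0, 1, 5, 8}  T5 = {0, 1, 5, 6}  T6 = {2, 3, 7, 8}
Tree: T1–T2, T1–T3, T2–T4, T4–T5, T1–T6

Yes; width 3.

Every vertex of G appears in some bag (union = {0, 1, 2, 3, 4, 5, 6, 7, 8}); every edge is covered by a bag; and for each vertex v the set of bags containing v is connected in the bag tree. The decomposition is therefore valid. The largest bag has 4 vertices, so the width is 3.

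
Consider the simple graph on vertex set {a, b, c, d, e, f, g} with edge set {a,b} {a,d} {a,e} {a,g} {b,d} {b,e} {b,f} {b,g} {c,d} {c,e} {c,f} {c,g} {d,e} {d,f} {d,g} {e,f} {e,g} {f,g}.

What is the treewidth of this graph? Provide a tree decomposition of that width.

The largest bag has 5 vertices, giving width 4; this decomposition certifies tw(G) ≤ 4. For the lower bound, the 5 vertices {c, d, e, f, g} are pairwise adjacent, and any tree decomposition puts a clique entirely inside one bag — forcing width ≥ 4. Combining the bounds, tw(G) = 4.

Treewidth 4.
One such decomposition:
Bags: B1 = {b, d, e, f, g}  B2 = {c, d, e, f, g}  B3 = {a, b, d, e, g}
Tree: B1–B2, B1–B3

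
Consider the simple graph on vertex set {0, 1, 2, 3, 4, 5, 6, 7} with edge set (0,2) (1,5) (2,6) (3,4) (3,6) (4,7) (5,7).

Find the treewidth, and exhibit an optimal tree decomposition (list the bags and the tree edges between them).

Treewidth 1.
Bags: B1 = {0, 2}  B2 = {2, 6}  B3 = {3, 6}  B4 = {3, 4}  B5 = {4, 7}  B6 = {5, 7}  B7 = {1, 5}
Tree: B1–B2, B2–B3, B3–B4, B4–B5, B5–B6, B6–B7

Every bag has size at most 2, so the width is 2 − 1 = 1 and tw(G) ≤ 1. Any graph with an edge has treewidth ≥ 1, and G has the edge 0–2. Therefore the treewidth is 1.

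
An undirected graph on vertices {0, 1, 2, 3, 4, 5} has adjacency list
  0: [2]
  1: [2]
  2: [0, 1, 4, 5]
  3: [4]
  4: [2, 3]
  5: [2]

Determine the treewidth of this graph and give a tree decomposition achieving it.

Treewidth 1.
Bags: B1 = {1, 2}  B2 = {0, 2}  B3 = {2, 5}  B4 = {2, 4}  B5 = {3, 4}
Tree: B1–B2, B2–B3, B1–B4, B4–B5

Every bag has size at most 2, so the width is 2 − 1 = 1 and tw(G) ≤ 1. G has an edge, so its treewidth is at least 1. Hence tw(G) = 1 exactly.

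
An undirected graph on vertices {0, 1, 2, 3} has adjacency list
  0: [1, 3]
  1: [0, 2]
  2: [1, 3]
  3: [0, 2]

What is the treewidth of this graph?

A width-2 tree decomposition is:
Bags: B1 = {1, 2, 3}  B2 = {0, 1, 3}
Tree: B1–B2
Each bag holds 3 vertices, so the decomposition has width 2, which upper-bounds the treewidth. Since 3–2–1–0–3 is a cycle in G, G is not acyclic. Forests are exactly the graphs of treewidth ≤ 1, so tw(G) ≥ 2. The upper and lower bounds meet at 2, so that is the treewidth.

2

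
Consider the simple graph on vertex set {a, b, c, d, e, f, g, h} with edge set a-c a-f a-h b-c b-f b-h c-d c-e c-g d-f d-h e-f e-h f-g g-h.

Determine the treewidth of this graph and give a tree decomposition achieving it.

The largest bag has 4 vertices, giving width 3; this decomposition certifies tw(G) ≤ 3. For the lower bound: the 4 vertex sets {d,h}, {c,e}, {f}, {b} are disjoint, each induces a connected subgraph, and every pair is joined by at least one edge of G. Contracting each set to a single vertex therefore yields K_{4} as a minor, and since treewidth is minor-monotone, tw(G) ≥ tw(K_{4}) = 3. Therefore the treewidth is 3.

Treewidth 3.
One optimal decomposition is:
Bags: B1 = {c, d, f, h}  B2 = {c, e, f, h}  B3 = {b, c, f, h}  B4 = {a, c, f, h}  B5 = {c, f, g, h}
Tree: B1–B2, B2–B3, B3–B4, B4–B5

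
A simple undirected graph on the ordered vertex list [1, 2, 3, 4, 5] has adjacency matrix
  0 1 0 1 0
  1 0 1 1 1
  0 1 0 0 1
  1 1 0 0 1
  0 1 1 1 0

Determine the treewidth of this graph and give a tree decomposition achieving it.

Every bag has size at most 3, so the width is 3 − 1 = 2 and tw(G) ≤ 2. Conversely, {2, 3, 5} is a clique of size 3, and the vertices of any clique must share a bag in every tree decomposition; so some bag has ≥ 3 vertices and tw(G) ≥ 2. The upper and lower bounds meet at 2, so that is the treewidth.

Treewidth 2.
One optimal decomposition is:
Bags: B1 = {1, 2, 4}  B2 = {2, 4, 5}  B3 = {2, 3, 5}
Tree: B1–B2, B2–B3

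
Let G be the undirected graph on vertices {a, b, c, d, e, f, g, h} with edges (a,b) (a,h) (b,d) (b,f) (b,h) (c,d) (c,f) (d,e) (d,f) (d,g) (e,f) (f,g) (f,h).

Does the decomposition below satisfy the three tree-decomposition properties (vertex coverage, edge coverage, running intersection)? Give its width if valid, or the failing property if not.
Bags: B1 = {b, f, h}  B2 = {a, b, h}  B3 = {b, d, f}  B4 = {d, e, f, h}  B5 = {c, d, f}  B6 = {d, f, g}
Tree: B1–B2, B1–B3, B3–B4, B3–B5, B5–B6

No — bags containing vertex h are not connected in the tree.

A tree decomposition must satisfy three properties: every vertex lies in some bag; for every edge, both endpoints lie together in some bag; and for every vertex, the bags containing it form a connected subtree. Here bags containing vertex h are not connected in the tree, so the decomposition is invalid.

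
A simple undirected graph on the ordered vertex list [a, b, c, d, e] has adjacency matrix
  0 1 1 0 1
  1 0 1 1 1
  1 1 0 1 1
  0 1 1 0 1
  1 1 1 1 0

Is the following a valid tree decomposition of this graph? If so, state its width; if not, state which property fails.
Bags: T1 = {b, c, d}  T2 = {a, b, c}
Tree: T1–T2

A tree decomposition must satisfy three properties: every vertex lies in some bag; for every edge, both endpoints lie together in some bag; and for every vertex, the bags containing it form a connected subtree. Here vertex e appears in no bag, so the decomposition is invalid.

No — vertex e appears in no bag.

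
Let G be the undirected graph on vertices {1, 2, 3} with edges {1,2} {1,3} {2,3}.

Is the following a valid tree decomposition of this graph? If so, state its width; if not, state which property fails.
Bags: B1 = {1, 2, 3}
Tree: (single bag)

Yes; width 2.

Every vertex of G appears in some bag (union = {1, 2, 3}); every edge is covered by a bag; and for each vertex v the set of bags containing v is connected in the bag tree. The decomposition is therefore valid. The largest bag has 3 vertices, so the width is 2.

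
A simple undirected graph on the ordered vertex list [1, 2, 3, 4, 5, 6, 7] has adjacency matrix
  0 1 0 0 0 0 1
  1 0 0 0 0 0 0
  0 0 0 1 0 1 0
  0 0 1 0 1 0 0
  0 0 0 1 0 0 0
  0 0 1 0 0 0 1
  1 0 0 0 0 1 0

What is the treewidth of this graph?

A width-1 tree decomposition is:
Bags: B1 = {1, 2}  B2 = {1, 7}  B3 = {6, 7}  B4 = {3, 6}  B5 = {3, 4}  B6 = {4, 5}
Tree: B1–B2, B2–B3, B3–B4, B4–B5, B5–B6
Every bag has size at most 2, so the width is 2 − 1 = 1 and tw(G) ≤ 1. Any graph with an edge has treewidth ≥ 1, and G has the edge 2–1. The upper and lower bounds meet at 1, so that is the treewidth.

1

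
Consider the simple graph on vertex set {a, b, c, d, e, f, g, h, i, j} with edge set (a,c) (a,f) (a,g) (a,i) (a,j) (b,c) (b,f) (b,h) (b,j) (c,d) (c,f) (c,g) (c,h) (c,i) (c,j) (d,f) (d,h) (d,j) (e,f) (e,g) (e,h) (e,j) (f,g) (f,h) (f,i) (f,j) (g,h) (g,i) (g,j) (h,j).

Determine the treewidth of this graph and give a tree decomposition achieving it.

Treewidth 4.
One optimal decomposition is:
Bags: B1 = {c, f, g, h, j}  B2 = {b, c, f, h, j}  B3 = {a, c, f, g, j}  B4 = {a, c, f, g, i}  B5 = {c, d, f, h, j}  B6 = {e, f, g, h, j}
Tree: B1–B2, B1–B3, B3–B4, B2–B5, B1–B6

Each bag holds 5 vertices, so the decomposition has width 4, which upper-bounds the treewidth. On the other hand G contains the 5-clique {e, f, g, h, j}. A clique must lie in a single bag of any decomposition, so no decomposition can have width below 4. Combining the bounds, tw(G) = 4.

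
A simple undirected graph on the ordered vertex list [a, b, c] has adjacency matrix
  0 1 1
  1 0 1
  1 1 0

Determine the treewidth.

2

A width-2 tree decomposition is:
Bags: B1 = {a, b, c}
Tree: (single bag)
With just one bag of size 3, the width is 3 − 1 = 2, so tw(G) ≤ 2. For the lower bound, the 3 vertices {a, b, c} are pairwise adjacent, and any tree decomposition puts a clique entirely inside one bag — forcing width ≥ 2. The upper and lower bounds meet at 2, so that is the treewidth.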